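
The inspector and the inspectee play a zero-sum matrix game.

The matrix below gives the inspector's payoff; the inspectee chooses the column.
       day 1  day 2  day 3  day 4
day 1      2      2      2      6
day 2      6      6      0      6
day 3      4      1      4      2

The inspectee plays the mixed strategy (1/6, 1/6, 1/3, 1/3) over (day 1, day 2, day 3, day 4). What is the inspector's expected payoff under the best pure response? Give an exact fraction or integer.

day 1: (2)·(1/6) + (2)·(1/6) + (2)·(1/3) + (6)·(1/3) = 10/3.
day 2: (6)·(1/6) + (6)·(1/6) + (0)·(1/3) + (6)·(1/3) = 4.
day 3: (4)·(1/6) + (1)·(1/6) + (4)·(1/3) + (2)·(1/3) = 17/6.
The best pure response is day 2 with expected payoff 4.

4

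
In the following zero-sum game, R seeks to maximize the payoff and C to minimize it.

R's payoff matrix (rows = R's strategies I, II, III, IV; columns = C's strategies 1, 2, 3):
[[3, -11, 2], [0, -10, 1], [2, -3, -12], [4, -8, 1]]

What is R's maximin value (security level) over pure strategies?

-8

The worst-case payoff for each row is I: -11, II: -10, III: -12, IV: -8.
The best of these is -8.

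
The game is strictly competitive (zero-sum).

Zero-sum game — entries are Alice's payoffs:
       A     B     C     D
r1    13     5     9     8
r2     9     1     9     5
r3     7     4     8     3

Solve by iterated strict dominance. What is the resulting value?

Row r3 is strictly dominated by row r1 (13>7, 5>4, 9>8, 8>3); eliminate r3.
Column C is strictly dominated by B for Bob (5<9, 1<9); eliminate C.
Column A is strictly dominated by B for Bob (5<13, 1<9); eliminate A.
Column D is strictly dominated by B for Bob (5<8, 1<5); eliminate D.
Row r2 is strictly dominated by row r1 (5>1); eliminate r2.
Only (r1, B) remains, with payoff 5.

5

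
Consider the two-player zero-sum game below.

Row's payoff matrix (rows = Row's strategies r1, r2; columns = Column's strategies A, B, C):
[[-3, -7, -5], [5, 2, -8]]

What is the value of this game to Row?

Column A is strictly dominated by B for Column (it gives Row more in every row).
The remaining 2×2 game on (r1, r2) × (B, C) has no saddle point. Let Row play r1 with probability p; indifference gives −7p + 2(1−p) = −5p − 8(1−p), so p = 5/6.
Similarly Column's optimal q on B is 1/4, and the value is -7·(1/4) + (-5)·(3/4) = -11/2.

-11/2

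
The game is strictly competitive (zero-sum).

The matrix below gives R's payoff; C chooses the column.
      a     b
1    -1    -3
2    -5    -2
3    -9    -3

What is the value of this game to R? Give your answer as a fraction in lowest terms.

Row 3 is strictly dominated by row 2, so R never plays it.
The remaining 2×2 game on (1, 2) × (a, b) has no saddle point. Let R play 1 with probability p; indifference gives −p − 5(1−p) = −3p − 2(1−p), so p = 3/5.
Similarly C's optimal q on a is 1/5, and the value is -1·(1/5) + (-3)·(4/5) = -13/5.

-13/5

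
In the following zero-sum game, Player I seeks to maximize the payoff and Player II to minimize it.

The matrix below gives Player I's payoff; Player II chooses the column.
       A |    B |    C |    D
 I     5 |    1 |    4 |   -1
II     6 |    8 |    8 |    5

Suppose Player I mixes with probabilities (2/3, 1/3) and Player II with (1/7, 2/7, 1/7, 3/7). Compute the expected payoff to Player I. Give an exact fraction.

Against (1/7, 2/7, 1/7, 3/7), each row's expected payoff is I: 8/7; II: 45/7.
Taking the (2/3, 1/3)-weighted average: (2/3)·(8/7) + (1/3)·(45/7) = 61/21.

61/21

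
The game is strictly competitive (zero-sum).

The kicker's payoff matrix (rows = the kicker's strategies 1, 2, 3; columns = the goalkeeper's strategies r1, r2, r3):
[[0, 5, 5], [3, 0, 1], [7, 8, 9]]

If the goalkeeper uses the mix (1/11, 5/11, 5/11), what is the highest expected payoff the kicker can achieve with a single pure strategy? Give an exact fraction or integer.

92/11

1: (0)·(1/11) + (5)·(5/11) + (5)·(5/11) = 50/11.
2: (3)·(1/11) + (0)·(5/11) + (1)·(5/11) = 8/11.
3: (7)·(1/11) + (8)·(5/11) + (9)·(5/11) = 92/11.
The best pure response is 3 with expected payoff 92/11.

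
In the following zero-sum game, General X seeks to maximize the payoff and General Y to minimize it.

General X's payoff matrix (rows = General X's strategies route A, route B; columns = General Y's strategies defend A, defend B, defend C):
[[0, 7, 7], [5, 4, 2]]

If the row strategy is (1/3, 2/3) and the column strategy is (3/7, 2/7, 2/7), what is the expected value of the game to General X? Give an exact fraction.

Against (3/7, 2/7, 2/7), each row's expected payoff is route A: 4; route B: 27/7.
Taking the (1/3, 2/3)-weighted average: (1/3)·(4) + (2/3)·(27/7) = 82/21.

82/21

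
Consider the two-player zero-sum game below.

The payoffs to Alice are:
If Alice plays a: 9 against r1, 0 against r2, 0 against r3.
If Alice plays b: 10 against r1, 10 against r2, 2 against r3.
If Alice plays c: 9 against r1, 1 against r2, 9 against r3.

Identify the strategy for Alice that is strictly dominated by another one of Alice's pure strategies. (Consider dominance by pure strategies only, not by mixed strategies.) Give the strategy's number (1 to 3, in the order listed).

1

Compare a with b: 10 > 9, 10 > 0, 2 > 0.
So b strictly dominates a for Alice; a is strictly dominated.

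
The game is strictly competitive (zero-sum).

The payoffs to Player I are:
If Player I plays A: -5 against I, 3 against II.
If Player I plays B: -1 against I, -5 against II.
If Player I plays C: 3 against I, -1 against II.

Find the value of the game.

1/3

Row B is strictly dominated by row C, so Player I never plays it.
The remaining 2×2 game on (A, C) × (I, II) has no saddle point. Let Player I play A with probability p; indifference gives −5p + 3(1−p) = 3p − (1−p), so p = 1/3.
Similarly Player II's optimal q on I is 1/3, and the value is -5·(1/3) + (3)·(2/3) = 1/3.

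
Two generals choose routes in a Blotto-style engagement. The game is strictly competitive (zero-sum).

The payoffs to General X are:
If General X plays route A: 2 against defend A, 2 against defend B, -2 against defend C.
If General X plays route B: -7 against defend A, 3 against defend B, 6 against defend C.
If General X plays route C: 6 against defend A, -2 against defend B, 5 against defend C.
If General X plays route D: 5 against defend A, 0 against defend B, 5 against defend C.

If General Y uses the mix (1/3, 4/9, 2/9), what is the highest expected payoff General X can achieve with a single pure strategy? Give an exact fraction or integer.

route A: (2)·(1/3) + (2)·(4/9) + (-2)·(2/9) = 10/9.
route B: (-7)·(1/3) + (3)·(4/9) + (6)·(2/9) = 1/3.
route C: (6)·(1/3) + (-2)·(4/9) + (5)·(2/9) = 20/9.
route D: (5)·(1/3) + (0)·(4/9) + (5)·(2/9) = 25/9.
The best pure response is route D with expected payoff 25/9.

25/9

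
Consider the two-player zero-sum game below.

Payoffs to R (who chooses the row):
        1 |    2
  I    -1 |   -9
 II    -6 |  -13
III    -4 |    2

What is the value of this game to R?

Row II is strictly dominated by row I, so R never plays it.
The remaining 2×2 game on (I, III) × (1, 2) has no saddle point. Let R play I with probability p; indifference gives −p − 4(1−p) = −9p + 2(1−p), so p = 3/7.
Similarly C's optimal q on 1 is 11/14, and the value is -1·(11/14) + (-9)·(3/14) = -19/7.

-19/7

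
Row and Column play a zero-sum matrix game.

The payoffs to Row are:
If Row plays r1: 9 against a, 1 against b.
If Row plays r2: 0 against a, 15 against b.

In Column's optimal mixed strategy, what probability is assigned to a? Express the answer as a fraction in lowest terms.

Row minima are 1 and 0, so Row's maximin is 1; column maxima are 9 and 15, so Column's minimax is 9. These differ, so the equilibrium is in mixed strategies.
Let Column play a with probability q. Row is indifferent when 9q + (1−q) = 15(1−q), giving q = 14/23.

14/23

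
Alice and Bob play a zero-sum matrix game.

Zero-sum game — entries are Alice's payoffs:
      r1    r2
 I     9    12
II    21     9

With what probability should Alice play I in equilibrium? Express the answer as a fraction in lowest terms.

4/5

Row minima are 9 and 9, so Alice's maximin is 9; column maxima are 21 and 12, so Bob's minimax is 12. These differ, so the equilibrium is in mixed strategies.
Let Alice play I with probability p. Bob is indifferent when 9p + 21(1−p) = 12p + 9(1−p), giving p = 4/5.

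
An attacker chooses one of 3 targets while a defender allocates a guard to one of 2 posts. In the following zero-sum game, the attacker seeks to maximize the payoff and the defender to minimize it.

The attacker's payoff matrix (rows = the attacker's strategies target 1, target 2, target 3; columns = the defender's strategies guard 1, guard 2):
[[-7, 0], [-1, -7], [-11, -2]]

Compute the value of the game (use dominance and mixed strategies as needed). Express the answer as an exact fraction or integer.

-49/13

Row target 3 is strictly dominated by row target 1, so the attacker never plays it.
The remaining 2×2 game on (target 1, target 2) × (guard 1, guard 2) has no saddle point. Let the attacker play target 1 with probability p; indifference gives −7p − (1−p) = −7(1−p), so p = 6/13.
Similarly the defender's optimal q on guard 1 is 7/13, and the value is -7·(7/13) + (0)·(6/13) = -49/13.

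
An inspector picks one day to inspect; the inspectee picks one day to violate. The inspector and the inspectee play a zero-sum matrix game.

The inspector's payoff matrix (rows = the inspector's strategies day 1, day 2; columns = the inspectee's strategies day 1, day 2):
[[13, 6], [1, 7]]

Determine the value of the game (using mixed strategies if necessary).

Row minima are 6 and 1, so the inspector's maximin is 6; column maxima are 13 and 7, so the inspectee's minimax is 7. These differ, so the equilibrium is in mixed strategies.
Let the inspector play day 1 with probability p. The inspectee is indifferent when 13p + (1−p) = 6p + 7(1−p), giving p = 6/13.
Let the inspectee play day 1 with probability q. The inspector is indifferent when 13q + 6(1−q) = q + 7(1−q), giving q = 1/13.
The value is 13·(1/13) + (6)·(12/13) = 85/13.

85/13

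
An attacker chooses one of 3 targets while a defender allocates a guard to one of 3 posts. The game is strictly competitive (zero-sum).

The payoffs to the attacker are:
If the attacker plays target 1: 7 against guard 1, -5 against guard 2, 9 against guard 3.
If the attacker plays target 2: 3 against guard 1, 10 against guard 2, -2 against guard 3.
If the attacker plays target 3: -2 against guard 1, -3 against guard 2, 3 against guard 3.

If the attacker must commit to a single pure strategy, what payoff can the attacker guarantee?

-2

The worst-case payoff for each row is target 1: -5, target 2: -2, target 3: -3.
The best of these is -2.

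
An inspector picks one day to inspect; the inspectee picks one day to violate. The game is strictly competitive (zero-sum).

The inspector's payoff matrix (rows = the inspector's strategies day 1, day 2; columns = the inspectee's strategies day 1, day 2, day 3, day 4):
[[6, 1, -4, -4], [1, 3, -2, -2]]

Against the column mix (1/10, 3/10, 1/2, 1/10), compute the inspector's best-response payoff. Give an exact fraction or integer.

-1/5

day 1: (6)·(1/10) + (1)·(3/10) + (-4)·(1/2) + (-4)·(1/10) = -3/2.
day 2: (1)·(1/10) + (3)·(3/10) + (-2)·(1/2) + (-2)·(1/10) = -1/5.
The best pure response is day 2 with expected payoff -1/5.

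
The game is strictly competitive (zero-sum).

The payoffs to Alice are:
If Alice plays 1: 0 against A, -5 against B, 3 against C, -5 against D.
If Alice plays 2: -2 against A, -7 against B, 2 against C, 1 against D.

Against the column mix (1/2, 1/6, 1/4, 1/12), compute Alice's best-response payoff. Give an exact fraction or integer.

-1/2

1: (0)·(1/2) + (-5)·(1/6) + (3)·(1/4) + (-5)·(1/12) = -1/2.
2: (-2)·(1/2) + (-7)·(1/6) + (2)·(1/4) + (1)·(1/12) = -19/12.
The best pure response is 1 with expected payoff -1/2.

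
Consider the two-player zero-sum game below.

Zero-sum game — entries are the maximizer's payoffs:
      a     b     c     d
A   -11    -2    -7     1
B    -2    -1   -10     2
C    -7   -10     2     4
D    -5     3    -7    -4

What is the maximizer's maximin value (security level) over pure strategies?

-7

The worst-case payoff for each row is A: -11, B: -10, C: -10, D: -7.
The best of these is -7.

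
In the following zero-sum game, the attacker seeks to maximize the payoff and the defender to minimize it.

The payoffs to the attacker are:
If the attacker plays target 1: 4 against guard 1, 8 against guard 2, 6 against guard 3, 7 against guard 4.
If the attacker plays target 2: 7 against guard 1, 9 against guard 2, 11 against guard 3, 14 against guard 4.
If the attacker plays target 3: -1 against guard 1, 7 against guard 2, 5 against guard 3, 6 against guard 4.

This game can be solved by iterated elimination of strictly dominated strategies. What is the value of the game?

Column guard 3 is strictly dominated by guard 1 for the defender (4<6, 7<11, -1<5); eliminate guard 3.
Row target 3 is strictly dominated by row target 1 (4>-1, 8>7, 7>6); eliminate target 3.
Row target 1 is strictly dominated by row target 2 (7>4, 9>8, 14>7); eliminate target 1.
Column guard 2 is strictly dominated by guard 1 for the defender (7<9); eliminate guard 2.
Column guard 4 is strictly dominated by guard 1 for the defender (7<14); eliminate guard 4.
Only (target 2, guard 1) remains, with payoff 7.

7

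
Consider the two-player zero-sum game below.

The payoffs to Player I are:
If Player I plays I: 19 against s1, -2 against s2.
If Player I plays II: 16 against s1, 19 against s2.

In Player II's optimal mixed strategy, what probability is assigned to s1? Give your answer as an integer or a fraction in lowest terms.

7/8

Row minima are -2 and 16, so Player I's maximin is 16; column maxima are 19 and 19, so Player II's minimax is 19. These differ, so the equilibrium is in mixed strategies.
Let Player II play s1 with probability q. Player I is indifferent when 19q − 2(1−q) = 16q + 19(1−q), giving q = 7/8.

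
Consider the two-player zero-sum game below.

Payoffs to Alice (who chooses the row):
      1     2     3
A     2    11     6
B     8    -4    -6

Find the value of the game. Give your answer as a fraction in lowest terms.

10/3

Column 2 is strictly dominated by 3 for Bob (it gives Alice more in every row).
The remaining 2×2 game on (A, B) × (1, 3) has no saddle point. Let Alice play A with probability p; indifference gives 2p + 8(1−p) = 6p − 6(1−p), so p = 7/9.
Similarly Bob's optimal q on 1 is 2/3, and the value is 2·(2/3) + (6)·(1/3) = 10/3.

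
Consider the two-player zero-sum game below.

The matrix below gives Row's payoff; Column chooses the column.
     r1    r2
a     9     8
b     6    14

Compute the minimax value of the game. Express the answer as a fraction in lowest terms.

Row minima are 8 and 6, so Row's maximin is 8; column maxima are 9 and 14, so Column's minimax is 9. These differ, so the equilibrium is in mixed strategies.
Let Row play a with probability p. Column is indifferent when 9p + 6(1−p) = 8p + 14(1−p), giving p = 8/9.
Let Column play r1 with probability q. Row is indifferent when 9q + 8(1−q) = 6q + 14(1−q), giving q = 2/3.
The value is 9·(2/3) + (8)·(1/3) = 26/3.

26/3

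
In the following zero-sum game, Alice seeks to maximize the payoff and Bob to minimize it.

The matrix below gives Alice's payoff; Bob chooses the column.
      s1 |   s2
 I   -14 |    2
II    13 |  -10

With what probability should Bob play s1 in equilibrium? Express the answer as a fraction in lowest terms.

4/13

Row minima are -14 and -10, so Alice's maximin is -10; column maxima are 13 and 2, so Bob's minimax is 2. These differ, so the equilibrium is in mixed strategies.
Let Bob play s1 with probability q. Alice is indifferent when −14q + 2(1−q) = 13q − 10(1−q), giving q = 4/13.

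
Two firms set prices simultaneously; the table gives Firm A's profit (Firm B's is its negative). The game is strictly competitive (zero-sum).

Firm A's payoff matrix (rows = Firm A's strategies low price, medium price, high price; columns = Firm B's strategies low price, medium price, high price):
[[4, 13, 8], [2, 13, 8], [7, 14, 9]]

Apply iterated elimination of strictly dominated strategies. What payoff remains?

7

Column high price is strictly dominated by low price for Firm B (4<8, 2<8, 7<9); eliminate high price.
Row medium price is strictly dominated by row high price (7>2, 14>13); eliminate medium price.
Column medium price is strictly dominated by low price for Firm B (4<13, 7<14); eliminate medium price.
Row low price is strictly dominated by row high price (7>4); eliminate low price.
Only (high price, low price) remains, with payoff 7.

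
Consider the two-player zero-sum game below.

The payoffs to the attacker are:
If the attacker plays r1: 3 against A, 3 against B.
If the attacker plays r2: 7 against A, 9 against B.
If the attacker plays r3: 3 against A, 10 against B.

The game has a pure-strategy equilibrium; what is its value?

Row minima: 3, 7, 3 → the attacker's maximin is 7.
Column maxima: 7, 10 → the defender's minimax is 7.
They coincide at (r2, A), so the value is 7.

7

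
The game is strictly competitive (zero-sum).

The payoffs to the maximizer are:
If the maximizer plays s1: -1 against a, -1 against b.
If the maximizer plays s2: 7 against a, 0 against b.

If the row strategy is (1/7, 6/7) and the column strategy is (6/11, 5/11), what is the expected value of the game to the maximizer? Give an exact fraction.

Against (6/11, 5/11), each row's expected payoff is s1: -1; s2: 42/11.
Taking the (1/7, 6/7)-weighted average: (1/7)·(-1) + (6/7)·(42/11) = 241/77.

241/77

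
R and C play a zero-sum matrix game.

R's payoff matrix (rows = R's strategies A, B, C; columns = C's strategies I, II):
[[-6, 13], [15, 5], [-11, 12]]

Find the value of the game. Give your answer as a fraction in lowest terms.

Row C is strictly dominated by row A, so R never plays it.
The remaining 2×2 game on (A, B) × (I, II) has no saddle point. Let R play A with probability p; indifference gives −6p + 15(1−p) = 13p + 5(1−p), so p = 10/29.
Similarly C's optimal q on I is 8/29, and the value is -6·(8/29) + (13)·(21/29) = 225/29.

225/29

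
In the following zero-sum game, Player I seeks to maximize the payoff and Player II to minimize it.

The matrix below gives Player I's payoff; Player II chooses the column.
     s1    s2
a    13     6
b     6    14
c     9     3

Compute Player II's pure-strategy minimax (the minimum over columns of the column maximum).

The worst case (largest entry) in each column is s1: 13, s2: 14.
The best (smallest) of these is 13.

13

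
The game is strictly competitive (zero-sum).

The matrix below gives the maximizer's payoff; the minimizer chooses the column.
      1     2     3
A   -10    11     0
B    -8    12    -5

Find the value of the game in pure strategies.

Row minima: -10, -8 → the maximizer's maximin is -8.
Column maxima: -8, 12, 0 → the minimizer's minimax is -8.
They coincide at (B, 1), so the value is -8.

-8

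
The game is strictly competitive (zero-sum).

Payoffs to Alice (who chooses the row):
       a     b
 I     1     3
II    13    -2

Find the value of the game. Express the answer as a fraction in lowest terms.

41/17

Row minima are 1 and -2, so Alice's maximin is 1; column maxima are 13 and 3, so Bob's minimax is 3. These differ, so the equilibrium is in mixed strategies.
Let Alice play I with probability p. Bob is indifferent when p + 13(1−p) = 3p − 2(1−p), giving p = 15/17.
Let Bob play a with probability q. Alice is indifferent when q + 3(1−q) = 13q − 2(1−q), giving q = 5/17.
The value is 1·(5/17) + (3)·(12/17) = 41/17.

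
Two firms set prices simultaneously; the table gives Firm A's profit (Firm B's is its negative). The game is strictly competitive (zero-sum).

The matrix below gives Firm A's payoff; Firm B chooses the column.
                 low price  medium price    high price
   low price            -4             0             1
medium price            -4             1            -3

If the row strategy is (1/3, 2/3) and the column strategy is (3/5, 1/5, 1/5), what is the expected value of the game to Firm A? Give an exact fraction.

-13/5

Against (3/5, 1/5, 1/5), each row's expected payoff is low price: -11/5; medium price: -14/5.
Taking the (1/3, 2/3)-weighted average: (1/3)·(-11/5) + (2/3)·(-14/5) = -13/5.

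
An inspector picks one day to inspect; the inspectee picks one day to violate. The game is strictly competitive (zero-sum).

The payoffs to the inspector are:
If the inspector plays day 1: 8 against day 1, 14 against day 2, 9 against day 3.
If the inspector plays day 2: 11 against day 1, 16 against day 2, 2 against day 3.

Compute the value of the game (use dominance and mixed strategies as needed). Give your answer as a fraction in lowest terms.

Column day 2 is strictly dominated by day 1 for the inspectee (it gives the inspector more in every row).
The remaining 2×2 game on (day 1, day 2) × (day 1, day 3) has no saddle point. Let the inspector play day 1 with probability p; indifference gives 8p + 11(1−p) = 9p + 2(1−p), so p = 9/10.
Similarly the inspectee's optimal q on day 1 is 7/10, and the value is 8·(7/10) + (9)·(3/10) = 83/10.

83/10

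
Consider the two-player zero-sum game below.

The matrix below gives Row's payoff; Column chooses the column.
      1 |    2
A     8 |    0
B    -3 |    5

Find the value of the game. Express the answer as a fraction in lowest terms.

5/2

Row minima are 0 and -3, so Row's maximin is 0; column maxima are 8 and 5, so Column's minimax is 5. These differ, so the equilibrium is in mixed strategies.
Let Row play A with probability p. Column is indifferent when 8p − 3(1−p) = 5(1−p), giving p = 1/2.
Let Column play 1 with probability q. Row is indifferent when 8q = −3q + 5(1−q), giving q = 5/16.
The value is 8·(5/16) + (0)·(11/16) = 5/2.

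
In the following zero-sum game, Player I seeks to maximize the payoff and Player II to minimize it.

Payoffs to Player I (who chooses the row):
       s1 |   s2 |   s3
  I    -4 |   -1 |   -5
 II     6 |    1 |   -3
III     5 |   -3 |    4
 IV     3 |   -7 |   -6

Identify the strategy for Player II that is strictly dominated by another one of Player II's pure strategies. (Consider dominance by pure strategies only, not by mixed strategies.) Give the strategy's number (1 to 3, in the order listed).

Player II prefers columns that give Player I less. Compare s1 with s3: -5 < -4, -3 < 6, 4 < 5, -6 < 3.
So s3 strictly dominates s1 for Player II; s1 is strictly dominated.

1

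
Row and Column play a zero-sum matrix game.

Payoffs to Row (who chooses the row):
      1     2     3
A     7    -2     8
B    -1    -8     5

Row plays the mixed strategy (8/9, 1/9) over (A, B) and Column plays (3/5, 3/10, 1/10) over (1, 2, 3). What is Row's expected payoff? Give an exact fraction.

Against (3/5, 3/10, 1/10), each row's expected payoff is A: 22/5; B: -5/2.
Taking the (8/9, 1/9)-weighted average: (8/9)·(22/5) + (1/9)·(-5/2) = 109/30.

109/30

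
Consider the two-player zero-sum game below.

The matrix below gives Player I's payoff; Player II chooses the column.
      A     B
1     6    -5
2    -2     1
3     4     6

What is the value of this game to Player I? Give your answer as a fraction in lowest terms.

Row 2 is strictly dominated by row 3, so Player I never plays it.
The remaining 2×2 game on (1, 3) × (A, B) has no saddle point. Let Player I play 1 with probability p; indifference gives 6p + 4(1−p) = −5p + 6(1−p), so p = 2/13.
Similarly Player II's optimal q on A is 11/13, and the value is 6·(11/13) + (-5)·(2/13) = 56/13.

56/13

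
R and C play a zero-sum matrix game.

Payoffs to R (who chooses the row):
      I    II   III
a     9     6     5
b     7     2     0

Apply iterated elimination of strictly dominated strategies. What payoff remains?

5

Column I is strictly dominated by II for C (6<9, 2<7); eliminate I.
Column II is strictly dominated by III for C (5<6, 0<2); eliminate II.
Row b is strictly dominated by row a (5>0); eliminate b.
Only (a, III) remains, with payoff 5.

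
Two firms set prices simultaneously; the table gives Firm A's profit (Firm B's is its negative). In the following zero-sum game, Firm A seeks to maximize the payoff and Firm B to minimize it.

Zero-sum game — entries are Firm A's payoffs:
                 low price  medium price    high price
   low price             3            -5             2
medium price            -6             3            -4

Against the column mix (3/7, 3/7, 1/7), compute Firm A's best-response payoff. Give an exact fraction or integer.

low price: (3)·(3/7) + (-5)·(3/7) + (2)·(1/7) = -4/7.
medium price: (-6)·(3/7) + (3)·(3/7) + (-4)·(1/7) = -13/7.
The best pure response is low price with expected payoff -4/7.

-4/7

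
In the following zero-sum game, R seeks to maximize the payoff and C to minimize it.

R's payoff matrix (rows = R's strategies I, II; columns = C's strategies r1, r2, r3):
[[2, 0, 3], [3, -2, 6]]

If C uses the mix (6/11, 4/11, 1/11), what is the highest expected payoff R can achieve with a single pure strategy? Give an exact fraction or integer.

I: (2)·(6/11) + (0)·(4/11) + (3)·(1/11) = 15/11.
II: (3)·(6/11) + (-2)·(4/11) + (6)·(1/11) = 16/11.
The best pure response is II with expected payoff 16/11.

16/11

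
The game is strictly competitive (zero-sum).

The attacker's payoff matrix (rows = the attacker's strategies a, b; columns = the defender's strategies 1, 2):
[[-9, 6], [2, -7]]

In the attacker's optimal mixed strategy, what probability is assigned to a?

3/8

Row minima are -9 and -7, so the attacker's maximin is -7; column maxima are 2 and 6, so the defender's minimax is 2. These differ, so the equilibrium is in mixed strategies.
Let the attacker play a with probability p. The defender is indifferent when −9p + 2(1−p) = 6p − 7(1−p), giving p = 3/8.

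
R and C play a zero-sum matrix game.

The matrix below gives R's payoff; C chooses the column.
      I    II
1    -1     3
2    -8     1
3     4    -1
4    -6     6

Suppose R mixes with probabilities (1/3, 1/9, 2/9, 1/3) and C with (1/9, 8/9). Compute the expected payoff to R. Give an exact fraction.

187/81

Against (1/9, 8/9), each row's expected payoff is 1: 23/9; 2: 0; 3: -4/9; 4: 14/3.
Taking the (1/3, 1/9, 2/9, 1/3)-weighted average: (1/3)·(23/9) + (1/9)·(0) + (2/9)·(-4/9) + (1/3)·(14/3) = 187/81.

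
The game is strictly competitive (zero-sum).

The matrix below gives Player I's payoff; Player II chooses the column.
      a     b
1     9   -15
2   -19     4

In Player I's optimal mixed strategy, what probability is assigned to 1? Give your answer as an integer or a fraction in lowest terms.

23/47

Row minima are -15 and -19, so Player I's maximin is -15; column maxima are 9 and 4, so Player II's minimax is 4. These differ, so the equilibrium is in mixed strategies.
Let Player I play 1 with probability p. Player II is indifferent when 9p − 19(1−p) = −15p + 4(1−p), giving p = 23/47.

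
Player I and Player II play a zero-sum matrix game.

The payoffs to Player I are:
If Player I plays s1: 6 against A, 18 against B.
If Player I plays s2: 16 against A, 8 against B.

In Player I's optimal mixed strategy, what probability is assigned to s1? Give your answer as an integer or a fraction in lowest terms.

Row minima are 6 and 8, so Player I's maximin is 8; column maxima are 16 and 18, so Player II's minimax is 16. These differ, so the equilibrium is in mixed strategies.
Let Player I play s1 with probability p. Player II is indifferent when 6p + 16(1−p) = 18p + 8(1−p), giving p = 2/5.

2/5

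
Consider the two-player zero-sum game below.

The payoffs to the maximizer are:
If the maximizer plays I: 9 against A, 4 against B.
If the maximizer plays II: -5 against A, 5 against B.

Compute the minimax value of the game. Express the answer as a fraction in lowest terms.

Row minima are 4 and -5, so the maximizer's maximin is 4; column maxima are 9 and 5, so the minimizer's minimax is 5. These differ, so the equilibrium is in mixed strategies.
Let the maximizer play I with probability p. The minimizer is indifferent when 9p − 5(1−p) = 4p + 5(1−p), giving p = 2/3.
Let the minimizer play A with probability q. The maximizer is indifferent when 9q + 4(1−q) = −5q + 5(1−q), giving q = 1/15.
The value is 9·(1/15) + (4)·(14/15) = 13/3.

13/3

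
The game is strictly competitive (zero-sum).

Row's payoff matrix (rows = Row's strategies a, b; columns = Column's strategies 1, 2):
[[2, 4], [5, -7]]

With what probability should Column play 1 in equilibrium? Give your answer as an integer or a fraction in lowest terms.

11/14

Row minima are 2 and -7, so Row's maximin is 2; column maxima are 5 and 4, so Column's minimax is 4. These differ, so the equilibrium is in mixed strategies.
Let Column play 1 with probability q. Row is indifferent when 2q + 4(1−q) = 5q − 7(1−q), giving q = 11/14.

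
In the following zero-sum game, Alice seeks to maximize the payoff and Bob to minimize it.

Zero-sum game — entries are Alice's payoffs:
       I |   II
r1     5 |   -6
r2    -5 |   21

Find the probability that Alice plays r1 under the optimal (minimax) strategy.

Row minima are -6 and -5, so Alice's maximin is -5; column maxima are 5 and 21, so Bob's minimax is 5. These differ, so the equilibrium is in mixed strategies.
Let Alice play r1 with probability p. Bob is indifferent when 5p − 5(1−p) = −6p + 21(1−p), giving p = 26/37.

26/37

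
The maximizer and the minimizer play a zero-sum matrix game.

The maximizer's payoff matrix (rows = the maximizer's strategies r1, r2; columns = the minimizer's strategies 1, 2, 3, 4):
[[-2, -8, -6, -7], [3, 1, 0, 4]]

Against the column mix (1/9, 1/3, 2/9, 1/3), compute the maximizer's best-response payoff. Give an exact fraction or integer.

2

r1: (-2)·(1/9) + (-8)·(1/3) + (-6)·(2/9) + (-7)·(1/3) = -59/9.
r2: (3)·(1/9) + (1)·(1/3) + (0)·(2/9) + (4)·(1/3) = 2.
The best pure response is r2 with expected payoff 2.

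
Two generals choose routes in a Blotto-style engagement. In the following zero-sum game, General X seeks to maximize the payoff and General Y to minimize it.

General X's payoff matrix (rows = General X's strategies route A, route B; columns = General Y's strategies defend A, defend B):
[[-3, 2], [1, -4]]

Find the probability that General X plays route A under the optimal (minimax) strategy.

Row minima are -3 and -4, so General X's maximin is -3; column maxima are 1 and 2, so General Y's minimax is 1. These differ, so the equilibrium is in mixed strategies.
Let General X play route A with probability p. General Y is indifferent when −3p + (1−p) = 2p − 4(1−p), giving p = 1/2.

1/2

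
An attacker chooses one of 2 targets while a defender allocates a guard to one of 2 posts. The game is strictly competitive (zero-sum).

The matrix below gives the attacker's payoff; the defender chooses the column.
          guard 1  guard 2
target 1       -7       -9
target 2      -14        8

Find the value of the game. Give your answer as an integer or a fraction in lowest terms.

-91/12

Row minima are -9 and -14, so the attacker's maximin is -9; column maxima are -7 and 8, so the defender's minimax is -7. These differ, so the equilibrium is in mixed strategies.
Let the attacker play target 1 with probability p. The defender is indifferent when −7p − 14(1−p) = −9p + 8(1−p), giving p = 11/12.
Let the defender play guard 1 with probability q. The attacker is indifferent when −7q − 9(1−q) = −14q + 8(1−q), giving q = 17/24.
The value is -7·(17/24) + (-9)·(7/24) = -91/12.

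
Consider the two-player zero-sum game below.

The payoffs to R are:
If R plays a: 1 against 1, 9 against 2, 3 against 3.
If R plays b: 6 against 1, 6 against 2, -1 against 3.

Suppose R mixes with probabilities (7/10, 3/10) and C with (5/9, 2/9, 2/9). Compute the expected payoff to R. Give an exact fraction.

323/90

Against (5/9, 2/9, 2/9), each row's expected payoff is a: 29/9; b: 40/9.
Taking the (7/10, 3/10)-weighted average: (7/10)·(29/9) + (3/10)·(40/9) = 323/90.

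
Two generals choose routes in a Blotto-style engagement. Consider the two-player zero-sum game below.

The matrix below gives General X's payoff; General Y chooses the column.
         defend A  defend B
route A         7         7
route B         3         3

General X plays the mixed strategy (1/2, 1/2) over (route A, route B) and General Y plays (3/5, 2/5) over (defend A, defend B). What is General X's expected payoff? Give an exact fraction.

5

Against (3/5, 2/5), each row's expected payoff is route A: 7; route B: 3.
Taking the (1/2, 1/2)-weighted average: (1/2)·(7) + (1/2)·(3) = 5.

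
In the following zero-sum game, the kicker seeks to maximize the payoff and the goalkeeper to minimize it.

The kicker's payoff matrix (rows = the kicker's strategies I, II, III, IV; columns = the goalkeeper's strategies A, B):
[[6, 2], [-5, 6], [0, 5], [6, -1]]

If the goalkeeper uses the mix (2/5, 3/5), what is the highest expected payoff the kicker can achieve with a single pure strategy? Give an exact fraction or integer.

I: (6)·(2/5) + (2)·(3/5) = 18/5.
II: (-5)·(2/5) + (6)·(3/5) = 8/5.
III: (0)·(2/5) + (5)·(3/5) = 3.
IV: (6)·(2/5) + (-1)·(3/5) = 9/5.
The best pure response is I with expected payoff 18/5.

18/5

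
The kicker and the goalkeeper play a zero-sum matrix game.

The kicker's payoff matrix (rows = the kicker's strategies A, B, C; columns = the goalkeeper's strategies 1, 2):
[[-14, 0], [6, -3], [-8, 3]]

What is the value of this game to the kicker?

-3/10

Row A is strictly dominated by row C, so the kicker never plays it.
The remaining 2×2 game on (B, C) × (1, 2) has no saddle point. Let the kicker play B with probability p; indifference gives 6p − 8(1−p) = −3p + 3(1−p), so p = 11/20.
Similarly the goalkeeper's optimal q on 1 is 3/10, and the value is 6·(3/10) + (-3)·(7/10) = -3/10.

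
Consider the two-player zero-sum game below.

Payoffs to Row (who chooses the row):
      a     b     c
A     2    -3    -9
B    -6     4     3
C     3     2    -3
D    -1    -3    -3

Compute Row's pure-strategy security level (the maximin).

The worst-case payoff for each row is A: -9, B: -6, C: -3, D: -3.
The best of these is -3.

-3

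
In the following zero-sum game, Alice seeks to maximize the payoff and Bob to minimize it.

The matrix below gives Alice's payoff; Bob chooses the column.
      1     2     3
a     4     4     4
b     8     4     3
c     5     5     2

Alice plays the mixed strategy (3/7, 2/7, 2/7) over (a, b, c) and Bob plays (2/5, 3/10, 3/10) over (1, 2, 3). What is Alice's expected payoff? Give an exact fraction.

22/5

Against (2/5, 3/10, 3/10), each row's expected payoff is a: 4; b: 53/10; c: 41/10.
Taking the (3/7, 2/7, 2/7)-weighted average: (3/7)·(4) + (2/7)·(53/10) + (2/7)·(41/10) = 22/5.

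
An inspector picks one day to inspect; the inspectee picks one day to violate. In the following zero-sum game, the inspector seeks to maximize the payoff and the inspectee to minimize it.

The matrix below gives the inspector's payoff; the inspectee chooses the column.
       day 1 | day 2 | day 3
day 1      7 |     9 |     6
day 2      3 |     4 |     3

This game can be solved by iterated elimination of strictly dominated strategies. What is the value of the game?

Row day 2 is strictly dominated by row day 1 (7>3, 9>4, 6>3); eliminate day 2.
Column day 1 is strictly dominated by day 3 for the inspectee (6<7); eliminate day 1.
Column day 2 is strictly dominated by day 3 for the inspectee (6<9); eliminate day 2.
Only (day 1, day 3) remains, with payoff 6.

6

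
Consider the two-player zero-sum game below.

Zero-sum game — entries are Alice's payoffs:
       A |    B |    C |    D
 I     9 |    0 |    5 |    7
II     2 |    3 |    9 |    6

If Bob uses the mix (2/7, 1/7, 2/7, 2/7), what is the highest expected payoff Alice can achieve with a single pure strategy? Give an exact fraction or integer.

I: (9)·(2/7) + (0)·(1/7) + (5)·(2/7) + (7)·(2/7) = 6.
II: (2)·(2/7) + (3)·(1/7) + (9)·(2/7) + (6)·(2/7) = 37/7.
The best pure response is I with expected payoff 6.

6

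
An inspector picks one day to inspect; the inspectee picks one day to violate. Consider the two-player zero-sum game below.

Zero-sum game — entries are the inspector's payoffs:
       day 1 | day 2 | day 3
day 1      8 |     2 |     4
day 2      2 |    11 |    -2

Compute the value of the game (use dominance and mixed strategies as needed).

Column day 1 is strictly dominated by day 3 for the inspectee (it gives the inspector more in every row).
The remaining 2×2 game on (day 1, day 2) × (day 2, day 3) has no saddle point. Let the inspector play day 1 with probability p; indifference gives 2p + 11(1−p) = 4p − 2(1−p), so p = 13/15.
Similarly the inspectee's optimal q on day 2 is 2/5, and the value is 2·(2/5) + (4)·(3/5) = 16/5.

16/5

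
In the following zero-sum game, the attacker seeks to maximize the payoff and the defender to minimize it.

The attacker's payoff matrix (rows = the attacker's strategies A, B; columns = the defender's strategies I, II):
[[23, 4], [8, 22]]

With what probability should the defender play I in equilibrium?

6/11

Row minima are 4 and 8, so the attacker's maximin is 8; column maxima are 23 and 22, so the defender's minimax is 22. These differ, so the equilibrium is in mixed strategies.
Let the defender play I with probability q. The attacker is indifferent when 23q + 4(1−q) = 8q + 22(1−q), giving q = 6/11.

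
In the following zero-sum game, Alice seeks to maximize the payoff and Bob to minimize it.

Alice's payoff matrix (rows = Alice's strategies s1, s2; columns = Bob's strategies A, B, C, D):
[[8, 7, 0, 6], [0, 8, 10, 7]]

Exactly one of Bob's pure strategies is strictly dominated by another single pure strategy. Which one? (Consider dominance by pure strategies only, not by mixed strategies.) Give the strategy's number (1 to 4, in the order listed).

2

Bob prefers columns that give Alice less. Compare B with D: 6 < 7, 7 < 8.
So D strictly dominates B for Bob; B is strictly dominated.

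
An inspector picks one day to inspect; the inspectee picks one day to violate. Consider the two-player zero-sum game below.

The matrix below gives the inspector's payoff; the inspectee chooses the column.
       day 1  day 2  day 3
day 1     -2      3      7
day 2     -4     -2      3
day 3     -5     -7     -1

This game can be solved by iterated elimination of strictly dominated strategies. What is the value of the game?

-2

Column day 3 is strictly dominated by day 1 for the inspectee (-2<7, -4<3, -5<-1); eliminate day 3.
Row day 3 is strictly dominated by row day 1 (-2>-5, 3>-7); eliminate day 3.
Row day 2 is strictly dominated by row day 1 (-2>-4, 3>-2); eliminate day 2.
Column day 2 is strictly dominated by day 1 for the inspectee (-2<3); eliminate day 2.
Only (day 1, day 1) remains, with payoff -2.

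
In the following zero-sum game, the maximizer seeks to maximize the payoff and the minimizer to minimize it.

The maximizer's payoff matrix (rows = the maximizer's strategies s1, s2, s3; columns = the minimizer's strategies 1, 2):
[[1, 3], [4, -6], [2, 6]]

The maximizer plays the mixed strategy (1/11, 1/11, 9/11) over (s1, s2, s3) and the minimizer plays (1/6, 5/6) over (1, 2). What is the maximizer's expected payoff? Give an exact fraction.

Against (1/6, 5/6), each row's expected payoff is s1: 8/3; s2: -13/3; s3: 16/3.
Taking the (1/11, 1/11, 9/11)-weighted average: (1/11)·(8/3) + (1/11)·(-13/3) + (9/11)·(16/3) = 139/33.

139/33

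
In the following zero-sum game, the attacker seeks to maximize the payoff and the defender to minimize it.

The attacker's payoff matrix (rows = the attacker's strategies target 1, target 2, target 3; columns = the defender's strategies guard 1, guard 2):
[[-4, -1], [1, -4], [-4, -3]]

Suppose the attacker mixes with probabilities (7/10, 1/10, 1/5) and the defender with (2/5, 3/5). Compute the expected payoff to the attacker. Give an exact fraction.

Against (2/5, 3/5), each row's expected payoff is target 1: -11/5; target 2: -2; target 3: -17/5.
Taking the (7/10, 1/10, 1/5)-weighted average: (7/10)·(-11/5) + (1/10)·(-2) + (1/5)·(-17/5) = -121/50.

-121/50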